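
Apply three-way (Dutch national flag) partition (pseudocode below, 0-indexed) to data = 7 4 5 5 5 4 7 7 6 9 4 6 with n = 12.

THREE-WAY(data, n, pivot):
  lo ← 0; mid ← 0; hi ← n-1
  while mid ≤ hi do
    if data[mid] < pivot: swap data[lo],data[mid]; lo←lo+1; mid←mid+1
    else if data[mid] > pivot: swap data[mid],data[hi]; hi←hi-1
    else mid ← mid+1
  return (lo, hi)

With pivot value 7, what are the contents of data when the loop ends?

lo=0 mid=0 hi=11
7=7: mid=1
4<7: swap(0,1), lo=1 mid=2 ⇒ 4 7 5 5 5 4 7 7 6 9 4 6
5<7: swap(1,2), lo=2 mid=3 ⇒ 4 5 7 5 5 4 7 7 6 9 4 6
5<7: swap(2,3), lo=3 mid=4 ⇒ 4 5 5 7 5 4 7 7 6 9 4 6
5<7: swap(3,4), lo=4 mid=5 ⇒ 4 5 5 5 7 4 7 7 6 9 4 6
4<7: swap(4,5), lo=5 mid=6 ⇒ 4 5 5 5 4 7 7 7 6 9 4 6
7=7: mid=7
7=7: mid=8
6<7: swap(5,8), lo=6 mid=9 ⇒ 4 5 5 5 4 6 7 7 7 9 4 6
9>7: swap(9,11), hi=10 ⇒ 4 5 5 5 4 6 7 7 7 6 4 9
6<7: swap(6,9), lo=7 mid=10 ⇒ 4 5 5 5 4 6 6 7 7 7 4 9
4<7: swap(7,10), lo=8 mid=11 ⇒ 4 5 5 5 4 6 6 4 7 7 7 9
done. lo=8 hi=10; data=4 5 5 5 4 6 6 4 7 7 7 9

4 5 5 5 4 6 6 4 7 7 7 9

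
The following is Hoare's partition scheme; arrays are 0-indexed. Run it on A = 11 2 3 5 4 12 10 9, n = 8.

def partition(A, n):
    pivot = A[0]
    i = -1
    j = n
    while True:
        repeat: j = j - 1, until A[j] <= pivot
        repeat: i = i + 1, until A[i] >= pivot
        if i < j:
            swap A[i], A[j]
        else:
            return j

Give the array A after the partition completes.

pivot=11
j stops at 7 (9), i stops at 0 (11); swap ⇒ 9 2 3 5 4 12 10 11
j stops at 6 (10), i stops at 5 (12); swap ⇒ 9 2 3 5 4 10 12 11
j stops at 5, i stops at 6; i≥j ⇒ return 5. A=9 2 3 5 4 10 12 11

9 2 3 5 4 10 12 11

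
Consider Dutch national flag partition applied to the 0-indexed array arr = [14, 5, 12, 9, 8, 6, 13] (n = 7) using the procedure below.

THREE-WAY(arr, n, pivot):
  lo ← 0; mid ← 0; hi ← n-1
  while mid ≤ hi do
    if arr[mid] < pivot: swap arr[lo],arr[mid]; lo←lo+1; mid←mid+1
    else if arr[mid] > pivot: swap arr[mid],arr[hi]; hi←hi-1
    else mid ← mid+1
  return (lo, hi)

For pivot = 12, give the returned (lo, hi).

(4, 4)

pivot = 12; lo=0, mid=0, hi=6
arr[mid]=14>12: swap arr[0],arr[6]; hi=5 → [13, 5, 12, 9, 8, 6, 14]
arr[mid]=13>12: swap arr[0],arr[5]; hi=4 → [6, 5, 12, 9, 8, 13, 14]
arr[mid]=6<12: swap arr[0],arr[0]; lo=1,mid=1 → [6, 5, 12, 9, 8, 13, 14]
arr[mid]=5<12: swap arr[1],arr[1]; lo=2,mid=2 → [6, 5, 12, 9, 8, 13, 14]
arr[mid]=12=12: mid=3
arr[mid]=9<12: swap arr[2],arr[3]; lo=3,mid=4 → [6, 5, 9, 12, 8, 13, 14]
arr[mid]=8<12: swap arr[3],arr[4]; lo=4,mid=5 → [6, 5, 9, 8, 12, 13, 14]
end: lo=4, hi=4; arr = [6, 5, 9, 8, 12, 13, 14]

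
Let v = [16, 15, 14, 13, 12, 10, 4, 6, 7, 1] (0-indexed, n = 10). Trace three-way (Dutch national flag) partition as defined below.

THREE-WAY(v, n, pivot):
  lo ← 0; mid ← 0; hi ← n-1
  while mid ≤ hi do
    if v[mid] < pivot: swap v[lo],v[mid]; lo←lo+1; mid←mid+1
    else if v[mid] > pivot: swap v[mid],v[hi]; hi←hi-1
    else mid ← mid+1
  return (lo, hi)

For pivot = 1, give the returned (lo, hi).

lo=0 mid=0 hi=9
16>1: swap(0,9), hi=8 ⇒ [1, 15, 14, 13, 12, 10, 4, 6, 7, 16]
1=1: mid=1
15>1: swap(1,8), hi=7 ⇒ [1, 7, 14, 13, 12, 10, 4, 6, 15, 16]
7>1: swap(1,7), hi=6 ⇒ [1, 6, 14, 13, 12, 10, 4, 7, 15, 16]
6>1: swap(1,6), hi=5 ⇒ [1, 4, 14, 13, 12, 10, 6, 7, 15, 16]
4>1: swap(1,5), hi=4 ⇒ [1, 10, 14, 13, 12, 4, 6, 7, 15, 16]
10>1: swap(1,4), hi=3 ⇒ [1, 12, 14, 13, 10, 4, 6, 7, 15, 16]
12>1: swap(1,3), hi=2 ⇒ [1, 13, 14, 12, 10, 4, 6, 7, 15, 16]
13>1: swap(1,2), hi=1 ⇒ [1, 14, 13, 12, 10, 4, 6, 7, 15, 16]
14>1: swap(1,1), hi=0 ⇒ [1, 14, 13, 12, 10, 4, 6, 7, 15, 16]
done. lo=0 hi=0; v=[1, 14, 13, 12, 10, 4, 6, 7, 15, 16]

(0, 0)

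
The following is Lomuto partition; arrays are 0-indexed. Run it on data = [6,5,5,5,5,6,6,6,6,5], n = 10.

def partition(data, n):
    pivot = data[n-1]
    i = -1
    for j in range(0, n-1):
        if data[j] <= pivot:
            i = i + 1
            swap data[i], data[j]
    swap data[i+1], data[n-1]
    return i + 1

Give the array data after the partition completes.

pivot=5, i=-1
j=0: 6>5, skip
j=1: 5≤5, i=0, swap(0,1) ⇒ [5,6,5,5,5,6,6,6,6,5]
j=2: 5≤5, i=1, swap(1,2) ⇒ [5,5,6,5,5,6,6,6,6,5]
j=3: 5≤5, i=2, swap(2,3) ⇒ [5,5,5,6,5,6,6,6,6,5]
j=4: 5≤5, i=3, swap(3,4) ⇒ [5,5,5,5,6,6,6,6,6,5]
j=5: 6>5, skip
j=6: 6>5, skip
j=7: 6>5, skip
j=8: 6>5, skip
swap(4,9) ⇒ [5,5,5,5,5,6,6,6,6,6]; return 4

[5,5,5,5,5,6,6,6,6,6]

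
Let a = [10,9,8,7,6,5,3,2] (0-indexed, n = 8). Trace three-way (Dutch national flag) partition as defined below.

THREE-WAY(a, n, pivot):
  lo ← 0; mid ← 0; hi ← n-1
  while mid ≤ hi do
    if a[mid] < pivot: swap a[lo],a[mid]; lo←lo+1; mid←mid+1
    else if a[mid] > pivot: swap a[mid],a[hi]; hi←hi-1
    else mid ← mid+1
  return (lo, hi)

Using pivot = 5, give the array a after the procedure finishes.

pivot = 5; lo=0, mid=0, hi=7
a[mid]=10>5: swap a[0],a[7]; hi=6 → [2,9,8,7,6,5,3,10]
a[mid]=2<5: swap a[0],a[0]; lo=1,mid=1 → [2,9,8,7,6,5,3,10]
a[mid]=9>5: swap a[1],a[6]; hi=5 → [2,3,8,7,6,5,9,10]
a[mid]=3<5: swap a[1],a[1]; lo=2,mid=2 → [2,3,8,7,6,5,9,10]
a[mid]=8>5: swap a[2],a[5]; hi=4 → [2,3,5,7,6,8,9,10]
a[mid]=5=5: mid=3
a[mid]=7>5: swap a[3],a[4]; hi=3 → [2,3,5,6,7,8,9,10]
a[mid]=6>5: swap a[3],a[3]; hi=2 → [2,3,5,6,7,8,9,10]
end: lo=2, hi=2; a = [2,3,5,6,7,8,9,10]

[2,3,5,6,7,8,9,10]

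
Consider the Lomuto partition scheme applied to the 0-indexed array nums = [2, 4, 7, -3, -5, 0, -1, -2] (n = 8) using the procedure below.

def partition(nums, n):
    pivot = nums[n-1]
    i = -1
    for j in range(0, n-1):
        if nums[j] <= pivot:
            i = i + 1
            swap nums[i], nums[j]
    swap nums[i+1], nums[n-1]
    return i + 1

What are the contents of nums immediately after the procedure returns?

pivot = nums[7] = -2; i = -1
j=0: nums[0]=2 > -2 → no swap
j=1: nums[1]=4 > -2 → no swap
j=2: nums[2]=7 > -2 → no swap
j=3: nums[3]=-3 ≤ -2 → i=0, swap nums[0],nums[3] → [-3, 4, 7, 2, -5, 0, -1, -2]
j=4: nums[4]=-5 ≤ -2 → i=1, swap nums[1],nums[4] → [-3, -5, 7, 2, 4, 0, -1, -2]
j=5: nums[5]=0 > -2 → no swap
j=6: nums[6]=-1 > -2 → no swap
final swap nums[2],nums[7] → [-3, -5, -2, 2, 4, 0, -1, 7]; return 2

[-3, -5, -2, 2, 4, 0, -1, 7]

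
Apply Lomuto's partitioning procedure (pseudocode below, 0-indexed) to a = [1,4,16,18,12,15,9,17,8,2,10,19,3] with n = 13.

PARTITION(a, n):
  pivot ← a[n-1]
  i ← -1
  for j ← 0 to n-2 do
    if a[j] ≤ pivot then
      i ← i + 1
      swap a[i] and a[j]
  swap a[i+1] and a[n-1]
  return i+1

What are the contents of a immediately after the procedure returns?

pivot=3, i=-1
j=0: 1≤3, i=0, swap(0,0) ⇒ [1,4,16,18,12,15,9,17,8,2,10,19,3]
j=1: 4>3, skip
j=2: 16>3, skip
j=3: 18>3, skip
j=4: 12>3, skip
j=5: 15>3, skip
j=6: 9>3, skip
j=7: 17>3, skip
j=8: 8>3, skip
j=9: 2≤3, i=1, swap(1,9) ⇒ [1,2,16,18,12,15,9,17,8,4,10,19,3]
j=10: 10>3, skip
j=11: 19>3, skip
swap(2,12) ⇒ [1,2,3,18,12,15,9,17,8,4,10,19,16]; return 2

[1,2,3,18,12,15,9,17,8,4,10,19,16]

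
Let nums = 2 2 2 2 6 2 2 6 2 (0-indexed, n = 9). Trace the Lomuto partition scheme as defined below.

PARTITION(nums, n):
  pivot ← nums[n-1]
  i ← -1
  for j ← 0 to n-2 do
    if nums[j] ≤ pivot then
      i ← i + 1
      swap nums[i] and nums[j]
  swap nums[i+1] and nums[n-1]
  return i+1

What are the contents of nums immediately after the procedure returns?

pivot = nums[8] = 2; i = -1
j=0: nums[0]=2 ≤ 2 → i=0, swap nums[0],nums[0] (no change) → 2 2 2 2 6 2 2 6 2
j=1: nums[1]=2 ≤ 2 → i=1, swap nums[1],nums[1] (no change) → 2 2 2 2 6 2 2 6 2
j=2: nums[2]=2 ≤ 2 → i=2, swap nums[2],nums[2] (no change) → 2 2 2 2 6 2 2 6 2
j=3: nums[3]=2 ≤ 2 → i=3, swap nums[3],nums[3] (no change) → 2 2 2 2 6 2 2 6 2
j=4: nums[4]=6 > 2 → no swap
j=5: nums[5]=2 ≤ 2 → i=4, swap nums[4],nums[5] → 2 2 2 2 2 6 2 6 2
j=6: nums[6]=2 ≤ 2 → i=5, swap nums[5],nums[6] → 2 2 2 2 2 2 6 6 2
j=7: nums[7]=6 > 2 → no swap
final swap nums[6],nums[8] → 2 2 2 2 2 2 2 6 6; return 6

2 2 2 2 2 2 2 6 6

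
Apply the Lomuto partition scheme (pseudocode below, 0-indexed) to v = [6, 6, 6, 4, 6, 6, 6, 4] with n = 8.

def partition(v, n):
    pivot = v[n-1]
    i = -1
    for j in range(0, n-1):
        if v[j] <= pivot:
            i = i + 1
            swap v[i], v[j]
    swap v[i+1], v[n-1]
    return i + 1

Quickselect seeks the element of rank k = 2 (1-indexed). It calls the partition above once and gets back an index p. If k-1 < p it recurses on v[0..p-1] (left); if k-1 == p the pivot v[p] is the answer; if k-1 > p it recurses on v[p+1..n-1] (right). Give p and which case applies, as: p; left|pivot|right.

pivot=4, i=-1
j=0: 6>4, skip
j=1: 6>4, skip
j=2: 6>4, skip
j=3: 4≤4, i=0, swap(0,3) ⇒ [4, 6, 6, 6, 6, 6, 6, 4]
j=4: 6>4, skip
j=5: 6>4, skip
j=6: 6>4, skip
swap(1,7) ⇒ [4, 4, 6, 6, 6, 6, 6, 6]; return 1
p = 1; k-1 = 1 == 1 ⇒ pivot

1; pivot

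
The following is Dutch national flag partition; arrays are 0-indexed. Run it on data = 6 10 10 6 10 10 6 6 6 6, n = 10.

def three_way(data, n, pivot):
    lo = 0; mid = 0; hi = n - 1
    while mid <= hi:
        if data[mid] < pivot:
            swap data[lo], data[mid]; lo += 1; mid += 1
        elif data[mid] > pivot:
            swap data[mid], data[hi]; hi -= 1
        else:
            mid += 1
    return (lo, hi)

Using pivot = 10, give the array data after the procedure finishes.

6 6 6 6 6 6 10 10 10 10

pivot = 10; lo=0, mid=0, hi=9
data[mid]=6<10: swap data[0],data[0]; lo=1,mid=1 → 6 10 10 6 10 10 6 6 6 6
data[mid]=10=10: mid=2
data[mid]=10=10: mid=3
data[mid]=6<10: swap data[1],data[3]; lo=2,mid=4 → 6 6 10 10 10 10 6 6 6 6
data[mid]=10=10: mid=5
data[mid]=10=10: mid=6
data[mid]=6<10: swap data[2],data[6]; lo=3,mid=7 → 6 6 6 10 10 10 10 6 6 6
data[mid]=6<10: swap data[3],data[7]; lo=4,mid=8 → 6 6 6 6 10 10 10 10 6 6
data[mid]=6<10: swap data[4],data[8]; lo=5,mid=9 → 6 6 6 6 6 10 10 10 10 6
data[mid]=6<10: swap data[5],data[9]; lo=6,mid=10 → 6 6 6 6 6 6 10 10 10 10
end: lo=6, hi=9; data = 6 6 6 6 6 6 10 10 10 10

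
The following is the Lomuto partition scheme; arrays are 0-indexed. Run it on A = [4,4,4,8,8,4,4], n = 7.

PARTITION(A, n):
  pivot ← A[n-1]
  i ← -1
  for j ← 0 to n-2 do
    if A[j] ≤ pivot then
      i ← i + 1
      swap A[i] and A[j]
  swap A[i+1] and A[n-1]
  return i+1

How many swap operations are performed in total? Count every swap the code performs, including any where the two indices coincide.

5

pivot = A[6] = 4; i = -1
j=0: A[0]=4 ≤ 4 → i=0, swap A[0],A[0] (no change) → [4,4,4,8,8,4,4]
j=1: A[1]=4 ≤ 4 → i=1, swap A[1],A[1] (no change) → [4,4,4,8,8,4,4]
j=2: A[2]=4 ≤ 4 → i=2, swap A[2],A[2] (no change) → [4,4,4,8,8,4,4]
j=3: A[3]=8 > 4 → no swap
j=4: A[4]=8 > 4 → no swap
j=5: A[5]=4 ≤ 4 → i=3, swap A[3],A[5] → [4,4,4,4,8,8,4]
final swap A[4],A[6] → [4,4,4,4,4,8,8]; return 4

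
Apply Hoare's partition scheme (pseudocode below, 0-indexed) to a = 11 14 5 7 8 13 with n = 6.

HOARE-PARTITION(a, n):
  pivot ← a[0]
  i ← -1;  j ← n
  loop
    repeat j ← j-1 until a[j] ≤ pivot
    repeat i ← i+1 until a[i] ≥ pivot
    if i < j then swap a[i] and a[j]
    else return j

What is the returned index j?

2

pivot=11
j stops at 4 (8), i stops at 0 (11); swap ⇒ 8 14 5 7 11 13
j stops at 3 (7), i stops at 1 (14); swap ⇒ 8 7 5 14 11 13
j stops at 2, i stops at 3; i≥j ⇒ return 2. a=8 7 5 14 11 13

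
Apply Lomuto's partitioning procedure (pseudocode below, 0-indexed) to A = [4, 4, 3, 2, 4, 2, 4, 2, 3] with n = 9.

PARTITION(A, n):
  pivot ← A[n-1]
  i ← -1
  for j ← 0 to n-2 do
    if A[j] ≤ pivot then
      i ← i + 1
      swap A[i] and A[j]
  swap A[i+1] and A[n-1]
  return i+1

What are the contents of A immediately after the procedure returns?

pivot=3, i=-1
j=0: 4>3, skip
j=1: 4>3, skip
j=2: 3≤3, i=0, swap(0,2) ⇒ [3, 4, 4, 2, 4, 2, 4, 2, 3]
j=3: 2≤3, i=1, swap(1,3) ⇒ [3, 2, 4, 4, 4, 2, 4, 2, 3]
j=4: 4>3, skip
j=5: 2≤3, i=2, swap(2,5) ⇒ [3, 2, 2, 4, 4, 4, 4, 2, 3]
j=6: 4>3, skip
j=7: 2≤3, i=3, swap(3,7) ⇒ [3, 2, 2, 2, 4, 4, 4, 4, 3]
swap(4,8) ⇒ [3, 2, 2, 2, 3, 4, 4, 4, 4]; return 4

[3, 2, 2, 2, 3, 4, 4, 4, 4]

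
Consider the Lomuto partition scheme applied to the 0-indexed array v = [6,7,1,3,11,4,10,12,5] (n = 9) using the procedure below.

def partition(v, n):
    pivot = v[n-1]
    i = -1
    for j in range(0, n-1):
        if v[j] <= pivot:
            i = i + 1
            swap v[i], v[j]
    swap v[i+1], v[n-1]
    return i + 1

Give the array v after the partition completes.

pivot = v[8] = 5; i = -1
j=0: v[0]=6 > 5 → no swap
j=1: v[1]=7 > 5 → no swap
j=2: v[2]=1 ≤ 5 → i=0, swap v[0],v[2] → [1,7,6,3,11,4,10,12,5]
j=3: v[3]=3 ≤ 5 → i=1, swap v[1],v[3] → [1,3,6,7,11,4,10,12,5]
j=4: v[4]=11 > 5 → no swap
j=5: v[5]=4 ≤ 5 → i=2, swap v[2],v[5] → [1,3,4,7,11,6,10,12,5]
j=6: v[6]=10 > 5 → no swap
j=7: v[7]=12 > 5 → no swap
final swap v[3],v[8] → [1,3,4,5,11,6,10,12,7]; return 3

[1,3,4,5,11,6,10,12,7]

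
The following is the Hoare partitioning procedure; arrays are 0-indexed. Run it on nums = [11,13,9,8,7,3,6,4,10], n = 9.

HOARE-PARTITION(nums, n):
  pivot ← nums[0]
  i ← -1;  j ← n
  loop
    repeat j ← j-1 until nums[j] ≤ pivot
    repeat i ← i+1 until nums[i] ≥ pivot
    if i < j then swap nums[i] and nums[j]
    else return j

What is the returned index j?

pivot = nums[0] = 11; i = -1, j = 9
j→8 (nums[8]=10≤11), i→0 (nums[0]=11≥11); i<j, swap → [10,13,9,8,7,3,6,4,11]
j→7 (nums[7]=4≤11), i→1 (nums[1]=13≥11); i<j, swap → [10,4,9,8,7,3,6,13,11]
j→6, i→7; i≥j, return j=6. nums = [10,4,9,8,7,3,6,13,11]

6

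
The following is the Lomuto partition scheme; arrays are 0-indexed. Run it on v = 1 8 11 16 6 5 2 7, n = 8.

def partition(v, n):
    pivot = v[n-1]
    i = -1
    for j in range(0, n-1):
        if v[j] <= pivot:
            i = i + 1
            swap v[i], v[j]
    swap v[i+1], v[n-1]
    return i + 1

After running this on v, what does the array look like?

1 6 5 2 7 11 16 8

pivot=7, i=-1
j=0: 1≤7, i=0, swap(0,0) ⇒ 1 8 11 16 6 5 2 7
j=1: 8>7, skip
j=2: 11>7, skip
j=3: 16>7, skip
j=4: 6≤7, i=1, swap(1,4) ⇒ 1 6 11 16 8 5 2 7
j=5: 5≤7, i=2, swap(2,5) ⇒ 1 6 5 16 8 11 2 7
j=6: 2≤7, i=3, swap(3,6) ⇒ 1 6 5 2 8 11 16 7
swap(4,7) ⇒ 1 6 5 2 7 11 16 8; return 4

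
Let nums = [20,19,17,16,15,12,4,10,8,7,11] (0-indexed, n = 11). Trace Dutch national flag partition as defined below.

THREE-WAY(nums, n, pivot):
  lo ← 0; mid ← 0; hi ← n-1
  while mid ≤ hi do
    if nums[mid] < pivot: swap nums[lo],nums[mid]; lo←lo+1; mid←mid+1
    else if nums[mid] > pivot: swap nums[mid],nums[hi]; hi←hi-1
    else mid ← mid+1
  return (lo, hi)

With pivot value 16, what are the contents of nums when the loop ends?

lo=0 mid=0 hi=10
20>16: swap(0,10), hi=9 ⇒ [11,19,17,16,15,12,4,10,8,7,20]
11<16: swap(0,0), lo=1 mid=1 ⇒ [11,19,17,16,15,12,4,10,8,7,20]
19>16: swap(1,9), hi=8 ⇒ [11,7,17,16,15,12,4,10,8,19,20]
7<16: swap(1,1), lo=2 mid=2 ⇒ [11,7,17,16,15,12,4,10,8,19,20]
17>16: swap(2,8), hi=7 ⇒ [11,7,8,16,15,12,4,10,17,19,20]
8<16: swap(2,2), lo=3 mid=3 ⇒ [11,7,8,16,15,12,4,10,17,19,20]
16=16: mid=4
15<16: swap(3,4), lo=4 mid=5 ⇒ [11,7,8,15,16,12,4,10,17,19,20]
12<16: swap(4,5), lo=5 mid=6 ⇒ [11,7,8,15,12,16,4,10,17,19,20]
4<16: swap(5,6), lo=6 mid=7 ⇒ [11,7,8,15,12,4,16,10,17,19,20]
10<16: swap(6,7), lo=7 mid=8 ⇒ [11,7,8,15,12,4,10,16,17,19,20]
done. lo=7 hi=7; nums=[11,7,8,15,12,4,10,16,17,19,20]

[11,7,8,15,12,4,10,16,17,19,20]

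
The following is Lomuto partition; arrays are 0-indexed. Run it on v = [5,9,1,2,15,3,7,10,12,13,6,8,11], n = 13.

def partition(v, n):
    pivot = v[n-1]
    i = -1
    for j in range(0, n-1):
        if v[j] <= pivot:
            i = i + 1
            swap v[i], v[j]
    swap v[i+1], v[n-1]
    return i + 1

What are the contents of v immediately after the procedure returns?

[5,9,1,2,3,7,10,6,8,11,15,12,13]

pivot = v[12] = 11; i = -1
j=0: v[0]=5 ≤ 11 → i=0, swap v[0],v[0] (no change) → [5,9,1,2,15,3,7,10,12,13,6,8,11]
j=1: v[1]=9 ≤ 11 → i=1, swap v[1],v[1] (no change) → [5,9,1,2,15,3,7,10,12,13,6,8,11]
j=2: v[2]=1 ≤ 11 → i=2, swap v[2],v[2] (no change) → [5,9,1,2,15,3,7,10,12,13,6,8,11]
j=3: v[3]=2 ≤ 11 → i=3, swap v[3],v[3] (no change) → [5,9,1,2,15,3,7,10,12,13,6,8,11]
j=4: v[4]=15 > 11 → no swap
j=5: v[5]=3 ≤ 11 → i=4, swap v[4],v[5] → [5,9,1,2,3,15,7,10,12,13,6,8,11]
j=6: v[6]=7 ≤ 11 → i=5, swap v[5],v[6] → [5,9,1,2,3,7,15,10,12,13,6,8,11]
j=7: v[7]=10 ≤ 11 → i=6, swap v[6],v[7] → [5,9,1,2,3,7,10,15,12,13,6,8,11]
j=8: v[8]=12 > 11 → no swap
j=9: v[9]=13 > 11 → no swap
j=10: v[10]=6 ≤ 11 → i=7, swap v[7],v[10] → [5,9,1,2,3,7,10,6,12,13,15,8,11]
j=11: v[11]=8 ≤ 11 → i=8, swap v[8],v[11] → [5,9,1,2,3,7,10,6,8,13,15,12,11]
final swap v[9],v[12] → [5,9,1,2,3,7,10,6,8,11,15,12,13]; return 9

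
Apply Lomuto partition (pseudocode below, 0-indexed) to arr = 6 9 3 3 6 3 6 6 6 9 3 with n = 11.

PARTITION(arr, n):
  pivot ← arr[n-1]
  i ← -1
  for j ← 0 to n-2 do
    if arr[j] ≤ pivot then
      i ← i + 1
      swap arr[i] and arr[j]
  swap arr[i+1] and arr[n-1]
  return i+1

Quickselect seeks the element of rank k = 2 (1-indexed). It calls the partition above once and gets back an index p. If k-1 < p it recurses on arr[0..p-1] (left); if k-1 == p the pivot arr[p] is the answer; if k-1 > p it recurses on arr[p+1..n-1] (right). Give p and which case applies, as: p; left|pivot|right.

pivot = arr[10] = 3; i = -1
j=0: arr[0]=6 > 3 → no swap
j=1: arr[1]=9 > 3 → no swap
j=2: arr[2]=3 ≤ 3 → i=0, swap arr[0],arr[2] → 3 9 6 3 6 3 6 6 6 9 3
j=3: arr[3]=3 ≤ 3 → i=1, swap arr[1],arr[3] → 3 3 6 9 6 3 6 6 6 9 3
j=4: arr[4]=6 > 3 → no swap
j=5: arr[5]=3 ≤ 3 → i=2, swap arr[2],arr[5] → 3 3 3 9 6 6 6 6 6 9 3
j=6: arr[6]=6 > 3 → no swap
j=7: arr[7]=6 > 3 → no swap
j=8: arr[8]=6 > 3 → no swap
j=9: arr[9]=9 > 3 → no swap
final swap arr[3],arr[10] → 3 3 3 3 6 6 6 6 6 9 9; return 3
p = 3; k-1 = 1 < 3 ⇒ left

3; left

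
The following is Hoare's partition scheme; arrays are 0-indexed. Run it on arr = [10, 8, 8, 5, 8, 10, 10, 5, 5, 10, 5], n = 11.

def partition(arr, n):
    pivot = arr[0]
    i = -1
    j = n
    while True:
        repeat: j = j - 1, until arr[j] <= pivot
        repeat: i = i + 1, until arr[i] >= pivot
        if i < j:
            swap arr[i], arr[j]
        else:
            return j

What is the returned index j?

pivot=10
j stops at 10 (5), i stops at 0 (10); swap ⇒ [5, 8, 8, 5, 8, 10, 10, 5, 5, 10, 10]
j stops at 9 (10), i stops at 5 (10); swap ⇒ [5, 8, 8, 5, 8, 10, 10, 5, 5, 10, 10]
j stops at 8 (5), i stops at 6 (10); swap ⇒ [5, 8, 8, 5, 8, 10, 5, 5, 10, 10, 10]
j stops at 7, i stops at 8; i≥j ⇒ return 7. arr=[5, 8, 8, 5, 8, 10, 5, 5, 10, 10, 10]

7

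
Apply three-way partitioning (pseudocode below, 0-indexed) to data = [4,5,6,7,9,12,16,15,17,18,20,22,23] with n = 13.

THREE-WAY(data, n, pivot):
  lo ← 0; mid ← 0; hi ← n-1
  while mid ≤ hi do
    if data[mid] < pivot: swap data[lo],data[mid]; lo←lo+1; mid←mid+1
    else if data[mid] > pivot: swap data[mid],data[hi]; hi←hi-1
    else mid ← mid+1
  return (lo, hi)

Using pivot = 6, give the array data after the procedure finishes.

[4,5,6,9,12,16,15,17,18,20,22,23,7]

lo=0 mid=0 hi=12
4<6: swap(0,0), lo=1 mid=1 ⇒ [4,5,6,7,9,12,16,15,17,18,20,22,23]
5<6: swap(1,1), lo=2 mid=2 ⇒ [4,5,6,7,9,12,16,15,17,18,20,22,23]
6=6: mid=3
7>6: swap(3,12), hi=11 ⇒ [4,5,6,23,9,12,16,15,17,18,20,22,7]
23>6: swap(3,11), hi=10 ⇒ [4,5,6,22,9,12,16,15,17,18,20,23,7]
22>6: swap(3,10), hi=9 ⇒ [4,5,6,20,9,12,16,15,17,18,22,23,7]
20>6: swap(3,9), hi=8 ⇒ [4,5,6,18,9,12,16,15,17,20,22,23,7]
18>6: swap(3,8), hi=7 ⇒ [4,5,6,17,9,12,16,15,18,20,22,23,7]
17>6: swap(3,7), hi=6 ⇒ [4,5,6,15,9,12,16,17,18,20,22,23,7]
15>6: swap(3,6), hi=5 ⇒ [4,5,6,16,9,12,15,17,18,20,22,23,7]
16>6: swap(3,5), hi=4 ⇒ [4,5,6,12,9,16,15,17,18,20,22,23,7]
12>6: swap(3,4), hi=3 ⇒ [4,5,6,9,12,16,15,17,18,20,22,23,7]
9>6: swap(3,3), hi=2 ⇒ [4,5,6,9,12,16,15,17,18,20,22,23,7]
done. lo=2 hi=2; data=[4,5,6,9,12,16,15,17,18,20,22,23,7]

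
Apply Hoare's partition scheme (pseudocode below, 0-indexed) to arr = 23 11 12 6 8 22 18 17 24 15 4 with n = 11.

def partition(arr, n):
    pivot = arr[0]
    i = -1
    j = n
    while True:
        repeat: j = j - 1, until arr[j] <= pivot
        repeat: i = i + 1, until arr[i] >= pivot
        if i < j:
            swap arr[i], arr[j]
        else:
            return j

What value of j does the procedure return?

8

pivot=23
j stops at 10 (4), i stops at 0 (23); swap ⇒ 4 11 12 6 8 22 18 17 24 15 23
j stops at 9 (15), i stops at 8 (24); swap ⇒ 4 11 12 6 8 22 18 17 15 24 23
j stops at 8, i stops at 9; i≥j ⇒ return 8. arr=4 11 12 6 8 22 18 17 15 24 23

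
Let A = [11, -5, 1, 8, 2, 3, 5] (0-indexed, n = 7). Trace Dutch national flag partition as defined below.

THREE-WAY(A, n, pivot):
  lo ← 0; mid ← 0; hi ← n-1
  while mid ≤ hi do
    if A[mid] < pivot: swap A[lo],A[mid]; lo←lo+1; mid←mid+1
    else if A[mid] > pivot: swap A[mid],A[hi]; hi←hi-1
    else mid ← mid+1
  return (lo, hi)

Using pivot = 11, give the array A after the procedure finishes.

pivot = 11; lo=0, mid=0, hi=6
A[mid]=11=11: mid=1
A[mid]=-5<11: swap A[0],A[1]; lo=1,mid=2 → [-5, 11, 1, 8, 2, 3, 5]
A[mid]=1<11: swap A[1],A[2]; lo=2,mid=3 → [-5, 1, 11, 8, 2, 3, 5]
A[mid]=8<11: swap A[2],A[3]; lo=3,mid=4 → [-5, 1, 8, 11, 2, 3, 5]
A[mid]=2<11: swap A[3],A[4]; lo=4,mid=5 → [-5, 1, 8, 2, 11, 3, 5]
A[mid]=3<11: swap A[4],A[5]; lo=5,mid=6 → [-5, 1, 8, 2, 3, 11, 5]
A[mid]=5<11: swap A[5],A[6]; lo=6,mid=7 → [-5, 1, 8, 2, 3, 5, 11]
end: lo=6, hi=6; A = [-5, 1, 8, 2, 3, 5, 11]

[-5, 1, 8, 2, 3, 5, 11]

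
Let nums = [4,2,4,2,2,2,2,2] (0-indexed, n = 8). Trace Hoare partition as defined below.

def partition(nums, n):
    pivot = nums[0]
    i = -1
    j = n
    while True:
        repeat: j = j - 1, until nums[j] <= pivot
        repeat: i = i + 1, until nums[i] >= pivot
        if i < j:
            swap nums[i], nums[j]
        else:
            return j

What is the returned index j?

5

pivot=4
j stops at 7 (2), i stops at 0 (4); swap ⇒ [2,2,4,2,2,2,2,4]
j stops at 6 (2), i stops at 2 (4); swap ⇒ [2,2,2,2,2,2,4,4]
j stops at 5, i stops at 6; i≥j ⇒ return 5. nums=[2,2,2,2,2,2,4,4]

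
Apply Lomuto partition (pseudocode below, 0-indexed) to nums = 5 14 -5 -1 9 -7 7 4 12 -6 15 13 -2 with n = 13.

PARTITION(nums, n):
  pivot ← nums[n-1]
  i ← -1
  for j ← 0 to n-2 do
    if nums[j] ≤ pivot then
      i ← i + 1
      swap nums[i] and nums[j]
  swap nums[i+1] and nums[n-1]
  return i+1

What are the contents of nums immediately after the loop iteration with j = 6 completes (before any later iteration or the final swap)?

pivot = nums[12] = -2; i = -1
j=0: nums[0]=5 > -2 → no swap
j=1: nums[1]=14 > -2 → no swap
j=2: nums[2]=-5 ≤ -2 → i=0, swap nums[0],nums[2] → -5 14 5 -1 9 -7 7 4 12 -6 15 13 -2
j=3: nums[3]=-1 > -2 → no swap
j=4: nums[4]=9 > -2 → no swap
j=5: nums[5]=-7 ≤ -2 → i=1, swap nums[1],nums[5] → -5 -7 5 -1 9 14 7 4 12 -6 15 13 -2
j=6: nums[6]=7 > -2 → no swap
(after j=6) nums = -5 -7 5 -1 9 14 7 4 12 -6 15 13 -2

-5 -7 5 -1 9 14 7 4 12 -6 15 13 -2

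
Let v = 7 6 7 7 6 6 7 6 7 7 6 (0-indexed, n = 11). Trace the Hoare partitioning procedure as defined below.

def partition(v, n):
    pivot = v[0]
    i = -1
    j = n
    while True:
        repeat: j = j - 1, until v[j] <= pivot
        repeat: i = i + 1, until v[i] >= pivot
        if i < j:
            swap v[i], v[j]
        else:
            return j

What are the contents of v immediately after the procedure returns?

pivot = v[0] = 7; i = -1, j = 11
j→10 (v[10]=6≤7), i→0 (v[0]=7≥7); i<j, swap → 6 6 7 7 6 6 7 6 7 7 7
j→9 (v[9]=7≤7), i→2 (v[2]=7≥7); i<j, swap → 6 6 7 7 6 6 7 6 7 7 7
j→8 (v[8]=7≤7), i→3 (v[3]=7≥7); i<j, swap → 6 6 7 7 6 6 7 6 7 7 7
j→7 (v[7]=6≤7), i→6 (v[6]=7≥7); i<j, swap → 6 6 7 7 6 6 6 7 7 7 7
j→6, i→7; i≥j, return j=6. v = 6 6 7 7 6 6 6 7 7 7 7

6 6 7 7 6 6 6 7 7 7 7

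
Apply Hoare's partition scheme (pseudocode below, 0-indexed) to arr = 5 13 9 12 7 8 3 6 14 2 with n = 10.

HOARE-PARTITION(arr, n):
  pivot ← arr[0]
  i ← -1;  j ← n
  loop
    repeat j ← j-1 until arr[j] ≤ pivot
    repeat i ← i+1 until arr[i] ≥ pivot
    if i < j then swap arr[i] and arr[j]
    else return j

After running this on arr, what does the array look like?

pivot = arr[0] = 5; i = -1, j = 10
j→9 (arr[9]=2≤5), i→0 (arr[0]=5≥5); i<j, swap → 2 13 9 12 7 8 3 6 14 5
j→6 (arr[6]=3≤5), i→1 (arr[1]=13≥5); i<j, swap → 2 3 9 12 7 8 13 6 14 5
j→1, i→2; i≥j, return j=1. arr = 2 3 9 12 7 8 13 6 14 5

2 3 9 12 7 8 13 6 14 5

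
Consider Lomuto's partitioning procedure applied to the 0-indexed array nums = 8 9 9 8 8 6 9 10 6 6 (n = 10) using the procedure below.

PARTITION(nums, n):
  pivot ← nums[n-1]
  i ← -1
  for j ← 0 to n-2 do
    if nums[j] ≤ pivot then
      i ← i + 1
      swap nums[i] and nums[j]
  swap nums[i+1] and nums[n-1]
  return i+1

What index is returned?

2

pivot=6, i=-1
j=0: 8>6, skip
j=1: 9>6, skip
j=2: 9>6, skip
j=3: 8>6, skip
j=4: 8>6, skip
j=5: 6≤6, i=0, swap(0,5) ⇒ 6 9 9 8 8 8 9 10 6 6
j=6: 9>6, skip
j=7: 10>6, skip
j=8: 6≤6, i=1, swap(1,8) ⇒ 6 6 9 8 8 8 9 10 9 6
swap(2,9) ⇒ 6 6 6 8 8 8 9 10 9 9; return 2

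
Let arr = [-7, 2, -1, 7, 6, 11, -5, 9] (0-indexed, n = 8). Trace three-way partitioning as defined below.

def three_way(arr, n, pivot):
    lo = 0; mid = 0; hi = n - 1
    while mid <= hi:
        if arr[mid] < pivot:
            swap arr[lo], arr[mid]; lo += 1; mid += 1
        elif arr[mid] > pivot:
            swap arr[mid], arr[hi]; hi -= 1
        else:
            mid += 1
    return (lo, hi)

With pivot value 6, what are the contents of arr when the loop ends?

[-7, 2, -1, -5, 6, 11, 9, 7]

pivot = 6; lo=0, mid=0, hi=7
arr[mid]=-7<6: swap arr[0],arr[0]; lo=1,mid=1 → [-7, 2, -1, 7, 6, 11, -5, 9]
arr[mid]=2<6: swap arr[1],arr[1]; lo=2,mid=2 → [-7, 2, -1, 7, 6, 11, -5, 9]
arr[mid]=-1<6: swap arr[2],arr[2]; lo=3,mid=3 → [-7, 2, -1, 7, 6, 11, -5, 9]
arr[mid]=7>6: swap arr[3],arr[7]; hi=6 → [-7, 2, -1, 9, 6, 11, -5, 7]
arr[mid]=9>6: swap arr[3],arr[6]; hi=5 → [-7, 2, -1, -5, 6, 11, 9, 7]
arr[mid]=-5<6: swap arr[3],arr[3]; lo=4,mid=4 → [-7, 2, -1, -5, 6, 11, 9, 7]
arr[mid]=6=6: mid=5
arr[mid]=11>6: swap arr[5],arr[5]; hi=4 → [-7, 2, -1, -5, 6, 11, 9, 7]
end: lo=4, hi=4; arr = [-7, 2, -1, -5, 6, 11, 9, 7]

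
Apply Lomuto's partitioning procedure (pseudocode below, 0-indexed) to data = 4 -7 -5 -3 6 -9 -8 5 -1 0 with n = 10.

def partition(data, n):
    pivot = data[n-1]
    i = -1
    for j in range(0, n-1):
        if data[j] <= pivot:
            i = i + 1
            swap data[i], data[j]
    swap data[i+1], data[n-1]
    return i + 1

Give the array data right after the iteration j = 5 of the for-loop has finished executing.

-7 -5 -3 -9 6 4 -8 5 -1 0

pivot = data[9] = 0; i = -1
j=0: data[0]=4 > 0 → no swap
j=1: data[1]=-7 ≤ 0 → i=0, swap data[0],data[1] → -7 4 -5 -3 6 -9 -8 5 -1 0
j=2: data[2]=-5 ≤ 0 → i=1, swap data[1],data[2] → -7 -5 4 -3 6 -9 -8 5 -1 0
j=3: data[3]=-3 ≤ 0 → i=2, swap data[2],data[3] → -7 -5 -3 4 6 -9 -8 5 -1 0
j=4: data[4]=6 > 0 → no swap
j=5: data[5]=-9 ≤ 0 → i=3, swap data[3],data[5] → -7 -5 -3 -9 6 4 -8 5 -1 0
(after j=5) data = -7 -5 -3 -9 6 4 -8 5 -1 0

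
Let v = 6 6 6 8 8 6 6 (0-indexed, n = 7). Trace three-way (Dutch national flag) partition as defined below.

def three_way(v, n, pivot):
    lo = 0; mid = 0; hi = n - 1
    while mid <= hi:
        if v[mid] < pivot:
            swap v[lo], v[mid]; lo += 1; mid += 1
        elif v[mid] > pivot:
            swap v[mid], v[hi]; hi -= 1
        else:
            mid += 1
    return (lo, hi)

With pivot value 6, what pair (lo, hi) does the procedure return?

(0, 4)

lo=0 mid=0 hi=6
6=6: mid=1
6=6: mid=2
6=6: mid=3
8>6: swap(3,6), hi=5 ⇒ 6 6 6 6 8 6 8
6=6: mid=4
8>6: swap(4,5), hi=4 ⇒ 6 6 6 6 6 8 8
6=6: mid=5
done. lo=0 hi=4; v=6 6 6 6 6 8 8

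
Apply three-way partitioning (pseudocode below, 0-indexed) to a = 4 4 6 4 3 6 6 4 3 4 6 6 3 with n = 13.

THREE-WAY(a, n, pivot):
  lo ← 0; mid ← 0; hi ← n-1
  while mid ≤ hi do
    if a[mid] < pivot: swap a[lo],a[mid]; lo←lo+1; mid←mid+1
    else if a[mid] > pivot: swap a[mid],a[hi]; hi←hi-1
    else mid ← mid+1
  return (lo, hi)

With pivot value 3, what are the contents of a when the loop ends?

3 3 3 4 6 6 4 6 4 6 6 4 4

pivot = 3; lo=0, mid=0, hi=12
a[mid]=4>3: swap a[0],a[12]; hi=11 → 3 4 6 4 3 6 6 4 3 4 6 6 4
a[mid]=3=3: mid=1
a[mid]=4>3: swap a[1],a[11]; hi=10 → 3 6 6 4 3 6 6 4 3 4 6 4 4
a[mid]=6>3: swap a[1],a[10]; hi=9 → 3 6 6 4 3 6 6 4 3 4 6 4 4
a[mid]=6>3: swap a[1],a[9]; hi=8 → 3 4 6 4 3 6 6 4 3 6 6 4 4
a[mid]=4>3: swap a[1],a[8]; hi=7 → 3 3 6 4 3 6 6 4 4 6 6 4 4
a[mid]=3=3: mid=2
a[mid]=6>3: swap a[2],a[7]; hi=6 → 3 3 4 4 3 6 6 6 4 6 6 4 4
a[mid]=4>3: swap a[2],a[6]; hi=5 → 3 3 6 4 3 6 4 6 4 6 6 4 4
a[mid]=6>3: swap a[2],a[5]; hi=4 → 3 3 6 4 3 6 4 6 4 6 6 4 4
a[mid]=6>3: swap a[2],a[4]; hi=3 → 3 3 3 4 6 6 4 6 4 6 6 4 4
a[mid]=3=3: mid=3
a[mid]=4>3: swap a[3],a[3]; hi=2 → 3 3 3 4 6 6 4 6 4 6 6 4 4
end: lo=0, hi=2; a = 3 3 3 4 6 6 4 6 4 6 6 4 4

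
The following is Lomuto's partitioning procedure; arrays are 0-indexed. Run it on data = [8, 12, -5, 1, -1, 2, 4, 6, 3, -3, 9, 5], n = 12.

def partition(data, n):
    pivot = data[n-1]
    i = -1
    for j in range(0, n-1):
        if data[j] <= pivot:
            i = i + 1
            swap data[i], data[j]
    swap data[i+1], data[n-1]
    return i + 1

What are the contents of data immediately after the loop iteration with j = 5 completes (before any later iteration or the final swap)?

pivot = data[11] = 5; i = -1
j=0: data[0]=8 > 5 → no swap
j=1: data[1]=12 > 5 → no swap
j=2: data[2]=-5 ≤ 5 → i=0, swap data[0],data[2] → [-5, 12, 8, 1, -1, 2, 4, 6, 3, -3, 9, 5]
j=3: data[3]=1 ≤ 5 → i=1, swap data[1],data[3] → [-5, 1, 8, 12, -1, 2, 4, 6, 3, -3, 9, 5]
j=4: data[4]=-1 ≤ 5 → i=2, swap data[2],data[4] → [-5, 1, -1, 12, 8, 2, 4, 6, 3, -3, 9, 5]
j=5: data[5]=2 ≤ 5 → i=3, swap data[3],data[5] → [-5, 1, -1, 2, 8, 12, 4, 6, 3, -3, 9, 5]
(after j=5) data = [-5, 1, -1, 2, 8, 12, 4, 6, 3, -3, 9, 5]

[-5, 1, -1, 2, 8, 12, 4, 6, 3, -3, 9, 5]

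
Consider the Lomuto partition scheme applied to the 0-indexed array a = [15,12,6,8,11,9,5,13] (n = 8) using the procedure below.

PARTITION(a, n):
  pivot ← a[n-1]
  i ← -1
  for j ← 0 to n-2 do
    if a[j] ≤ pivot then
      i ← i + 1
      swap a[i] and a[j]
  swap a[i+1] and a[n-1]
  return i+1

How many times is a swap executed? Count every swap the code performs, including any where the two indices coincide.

7

pivot = a[7] = 13; i = -1
j=0: a[0]=15 > 13 → no swap
j=1: a[1]=12 ≤ 13 → i=0, swap a[0],a[1] → [12,15,6,8,11,9,5,13]
j=2: a[2]=6 ≤ 13 → i=1, swap a[1],a[2] → [12,6,15,8,11,9,5,13]
j=3: a[3]=8 ≤ 13 → i=2, swap a[2],a[3] → [12,6,8,15,11,9,5,13]
j=4: a[4]=11 ≤ 13 → i=3, swap a[3],a[4] → [12,6,8,11,15,9,5,13]
j=5: a[5]=9 ≤ 13 → i=4, swap a[4],a[5] → [12,6,8,11,9,15,5,13]
j=6: a[6]=5 ≤ 13 → i=5, swap a[5],a[6] → [12,6,8,11,9,5,15,13]
final swap a[6],a[7] → [12,6,8,11,9,5,13,15]; return 6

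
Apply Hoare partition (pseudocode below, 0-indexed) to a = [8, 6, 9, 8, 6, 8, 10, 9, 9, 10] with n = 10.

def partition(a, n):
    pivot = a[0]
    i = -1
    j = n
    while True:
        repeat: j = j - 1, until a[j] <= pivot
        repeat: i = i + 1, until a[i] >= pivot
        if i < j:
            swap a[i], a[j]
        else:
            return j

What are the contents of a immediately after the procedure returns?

[8, 6, 6, 8, 9, 8, 10, 9, 9, 10]

pivot = a[0] = 8; i = -1, j = 10
j→5 (a[5]=8≤8), i→0 (a[0]=8≥8); i<j, swap → [8, 6, 9, 8, 6, 8, 10, 9, 9, 10]
j→4 (a[4]=6≤8), i→2 (a[2]=9≥8); i<j, swap → [8, 6, 6, 8, 9, 8, 10, 9, 9, 10]
j→3, i→3; i≥j, return j=3. a = [8, 6, 6, 8, 9, 8, 10, 9, 9, 10]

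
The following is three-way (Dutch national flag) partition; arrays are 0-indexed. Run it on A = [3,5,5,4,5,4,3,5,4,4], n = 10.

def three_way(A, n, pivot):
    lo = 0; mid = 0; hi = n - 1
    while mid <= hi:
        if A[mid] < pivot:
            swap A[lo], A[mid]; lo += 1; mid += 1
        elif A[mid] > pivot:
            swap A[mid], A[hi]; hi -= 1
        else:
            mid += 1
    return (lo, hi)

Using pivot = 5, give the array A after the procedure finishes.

[3,4,4,3,4,4,5,5,5,5]

lo=0 mid=0 hi=9
3<5: swap(0,0), lo=1 mid=1 ⇒ [3,5,5,4,5,4,3,5,4,4]
5=5: mid=2
5=5: mid=3
4<5: swap(1,3), lo=2 mid=4 ⇒ [3,4,5,5,5,4,3,5,4,4]
5=5: mid=5
4<5: swap(2,5), lo=3 mid=6 ⇒ [3,4,4,5,5,5,3,5,4,4]
3<5: swap(3,6), lo=4 mid=7 ⇒ [3,4,4,3,5,5,5,5,4,4]
5=5: mid=8
4<5: swap(4,8), lo=5 mid=9 ⇒ [3,4,4,3,4,5,5,5,5,4]
4<5: swap(5,9), lo=6 mid=10 ⇒ [3,4,4,3,4,4,5,5,5,5]
done. lo=6 hi=9; A=[3,4,4,3,4,4,5,5,5,5]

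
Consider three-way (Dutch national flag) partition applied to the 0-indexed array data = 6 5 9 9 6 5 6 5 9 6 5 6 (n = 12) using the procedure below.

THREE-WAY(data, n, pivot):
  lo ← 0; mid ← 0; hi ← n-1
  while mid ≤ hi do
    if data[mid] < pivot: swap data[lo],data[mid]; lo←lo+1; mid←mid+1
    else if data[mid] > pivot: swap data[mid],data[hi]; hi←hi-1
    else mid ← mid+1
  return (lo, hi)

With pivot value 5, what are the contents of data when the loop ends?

lo=0 mid=0 hi=11
6>5: swap(0,11), hi=10 ⇒ 6 5 9 9 6 5 6 5 9 6 5 6
6>5: swap(0,10), hi=9 ⇒ 5 5 9 9 6 5 6 5 9 6 6 6
5=5: mid=1
5=5: mid=2
9>5: swap(2,9), hi=8 ⇒ 5 5 6 9 6 5 6 5 9 9 6 6
6>5: swap(2,8), hi=7 ⇒ 5 5 9 9 6 5 6 5 6 9 6 6
9>5: swap(2,7), hi=6 ⇒ 5 5 5 9 6 5 6 9 6 9 6 6
5=5: mid=3
9>5: swap(3,6), hi=5 ⇒ 5 5 5 6 6 5 9 9 6 9 6 6
6>5: swap(3,5), hi=4 ⇒ 5 5 5 5 6 6 9 9 6 9 6 6
5=5: mid=4
6>5: swap(4,4), hi=3 ⇒ 5 5 5 5 6 6 9 9 6 9 6 6
done. lo=0 hi=3; data=5 5 5 5 6 6 9 9 6 9 6 6

5 5 5 5 6 6 9 9 6 9 6 6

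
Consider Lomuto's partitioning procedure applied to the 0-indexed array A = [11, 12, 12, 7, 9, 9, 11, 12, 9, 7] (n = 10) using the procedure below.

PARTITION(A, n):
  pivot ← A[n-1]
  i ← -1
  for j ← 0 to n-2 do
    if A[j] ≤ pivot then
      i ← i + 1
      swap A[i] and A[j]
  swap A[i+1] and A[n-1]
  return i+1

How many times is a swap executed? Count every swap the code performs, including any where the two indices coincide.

2

pivot = A[9] = 7; i = -1
j=0: A[0]=11 > 7 → no swap
j=1: A[1]=12 > 7 → no swap
j=2: A[2]=12 > 7 → no swap
j=3: A[3]=7 ≤ 7 → i=0, swap A[0],A[3] → [7, 12, 12, 11, 9, 9, 11, 12, 9, 7]
j=4: A[4]=9 > 7 → no swap
j=5: A[5]=9 > 7 → no swap
j=6: A[6]=11 > 7 → no swap
j=7: A[7]=12 > 7 → no swap
j=8: A[8]=9 > 7 → no swap
final swap A[1],A[9] → [7, 7, 12, 11, 9, 9, 11, 12, 9, 12]; return 1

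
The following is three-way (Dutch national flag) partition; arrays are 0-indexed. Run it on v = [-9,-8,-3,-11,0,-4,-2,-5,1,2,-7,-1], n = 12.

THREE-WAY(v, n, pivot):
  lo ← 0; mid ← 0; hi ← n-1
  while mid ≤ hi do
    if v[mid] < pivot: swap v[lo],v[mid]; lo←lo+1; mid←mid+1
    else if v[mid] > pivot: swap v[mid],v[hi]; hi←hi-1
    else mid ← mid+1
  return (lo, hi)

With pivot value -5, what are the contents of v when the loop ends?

lo=0 mid=0 hi=11
-9<-5: swap(0,0), lo=1 mid=1 ⇒ [-9,-8,-3,-11,0,-4,-2,-5,1,2,-7,-1]
-8<-5: swap(1,1), lo=2 mid=2 ⇒ [-9,-8,-3,-11,0,-4,-2,-5,1,2,-7,-1]
-3>-5: swap(2,11), hi=10 ⇒ [-9,-8,-1,-11,0,-4,-2,-5,1,2,-7,-3]
-1>-5: swap(2,10), hi=9 ⇒ [-9,-8,-7,-11,0,-4,-2,-5,1,2,-1,-3]
-7<-5: swap(2,2), lo=3 mid=3 ⇒ [-9,-8,-7,-11,0,-4,-2,-5,1,2,-1,-3]
-11<-5: swap(3,3), lo=4 mid=4 ⇒ [-9,-8,-7,-11,0,-4,-2,-5,1,2,-1,-3]
0>-5: swap(4,9), hi=8 ⇒ [-9,-8,-7,-11,2,-4,-2,-5,1,0,-1,-3]
2>-5: swap(4,8), hi=7 ⇒ [-9,-8,-7,-11,1,-4,-2,-5,2,0,-1,-3]
1>-5: swap(4,7), hi=6 ⇒ [-9,-8,-7,-11,-5,-4,-2,1,2,0,-1,-3]
-5=-5: mid=5
-4>-5: swap(5,6), hi=5 ⇒ [-9,-8,-7,-11,-5,-2,-4,1,2,0,-1,-3]
-2>-5: swap(5,5), hi=4 ⇒ [-9,-8,-7,-11,-5,-2,-4,1,2,0,-1,-3]
done. lo=4 hi=4; v=[-9,-8,-7,-11,-5,-2,-4,1,2,0,-1,-3]

[-9,-8,-7,-11,-5,-2,-4,1,2,0,-1,-3]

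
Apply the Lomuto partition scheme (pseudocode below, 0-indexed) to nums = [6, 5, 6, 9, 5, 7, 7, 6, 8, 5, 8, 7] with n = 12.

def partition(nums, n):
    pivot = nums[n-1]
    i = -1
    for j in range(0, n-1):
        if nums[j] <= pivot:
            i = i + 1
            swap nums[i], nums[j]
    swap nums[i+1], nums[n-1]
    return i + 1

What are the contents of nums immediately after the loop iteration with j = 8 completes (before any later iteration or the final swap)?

[6, 5, 6, 5, 7, 7, 6, 9, 8, 5, 8, 7]

pivot = nums[11] = 7; i = -1
j=0: nums[0]=6 ≤ 7 → i=0, swap nums[0],nums[0] (no change) → [6, 5, 6, 9, 5, 7, 7, 6, 8, 5, 8, 7]
j=1: nums[1]=5 ≤ 7 → i=1, swap nums[1],nums[1] (no change) → [6, 5, 6, 9, 5, 7, 7, 6, 8, 5, 8, 7]
j=2: nums[2]=6 ≤ 7 → i=2, swap nums[2],nums[2] (no change) → [6, 5, 6, 9, 5, 7, 7, 6, 8, 5, 8, 7]
j=3: nums[3]=9 > 7 → no swap
j=4: nums[4]=5 ≤ 7 → i=3, swap nums[3],nums[4] → [6, 5, 6, 5, 9, 7, 7, 6, 8, 5, 8, 7]
j=5: nums[5]=7 ≤ 7 → i=4, swap nums[4],nums[5] → [6, 5, 6, 5, 7, 9, 7, 6, 8, 5, 8, 7]
j=6: nums[6]=7 ≤ 7 → i=5, swap nums[5],nums[6] → [6, 5, 6, 5, 7, 7, 9, 6, 8, 5, 8, 7]
j=7: nums[7]=6 ≤ 7 → i=6, swap nums[6],nums[7] → [6, 5, 6, 5, 7, 7, 6, 9, 8, 5, 8, 7]
j=8: nums[8]=8 > 7 → no swap
(after j=8) nums = [6, 5, 6, 5, 7, 7, 6, 9, 8, 5, 8, 7]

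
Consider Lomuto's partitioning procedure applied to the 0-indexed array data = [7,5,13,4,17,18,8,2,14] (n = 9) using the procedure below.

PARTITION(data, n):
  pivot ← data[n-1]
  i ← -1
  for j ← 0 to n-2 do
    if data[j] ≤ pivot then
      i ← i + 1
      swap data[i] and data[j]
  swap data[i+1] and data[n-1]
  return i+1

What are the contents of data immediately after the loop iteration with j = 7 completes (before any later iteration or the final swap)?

pivot = data[8] = 14; i = -1
j=0: data[0]=7 ≤ 14 → i=0, swap data[0],data[0] (no change) → [7,5,13,4,17,18,8,2,14]
j=1: data[1]=5 ≤ 14 → i=1, swap data[1],data[1] (no change) → [7,5,13,4,17,18,8,2,14]
j=2: data[2]=13 ≤ 14 → i=2, swap data[2],data[2] (no change) → [7,5,13,4,17,18,8,2,14]
j=3: data[3]=4 ≤ 14 → i=3, swap data[3],data[3] (no change) → [7,5,13,4,17,18,8,2,14]
j=4: data[4]=17 > 14 → no swap
j=5: data[5]=18 > 14 → no swap
j=6: data[6]=8 ≤ 14 → i=4, swap data[4],data[6] → [7,5,13,4,8,18,17,2,14]
j=7: data[7]=2 ≤ 14 → i=5, swap data[5],data[7] → [7,5,13,4,8,2,17,18,14]
(after j=7) data = [7,5,13,4,8,2,17,18,14]

[7,5,13,4,8,2,17,18,14]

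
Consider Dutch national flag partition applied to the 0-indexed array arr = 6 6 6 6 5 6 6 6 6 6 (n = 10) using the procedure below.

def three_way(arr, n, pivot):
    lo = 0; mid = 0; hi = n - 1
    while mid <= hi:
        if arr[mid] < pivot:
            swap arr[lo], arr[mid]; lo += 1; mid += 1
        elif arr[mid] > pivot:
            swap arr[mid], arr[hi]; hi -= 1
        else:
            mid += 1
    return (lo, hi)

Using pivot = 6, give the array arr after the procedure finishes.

lo=0 mid=0 hi=9
6=6: mid=1
6=6: mid=2
6=6: mid=3
6=6: mid=4
5<6: swap(0,4), lo=1 mid=5 ⇒ 5 6 6 6 6 6 6 6 6 6
6=6: mid=6
6=6: mid=7
6=6: mid=8
6=6: mid=9
6=6: mid=10
done. lo=1 hi=9; arr=5 6 6 6 6 6 6 6 6 6

5 6 6 6 6 6 6 6 6 6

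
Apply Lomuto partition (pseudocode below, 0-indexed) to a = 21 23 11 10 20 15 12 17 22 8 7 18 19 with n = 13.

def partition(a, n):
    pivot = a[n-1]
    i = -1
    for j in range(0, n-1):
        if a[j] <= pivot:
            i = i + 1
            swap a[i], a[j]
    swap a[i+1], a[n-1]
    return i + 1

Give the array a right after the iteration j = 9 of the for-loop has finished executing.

11 10 15 12 17 8 23 20 22 21 7 18 19

pivot=19, i=-1
j=0: 21>19, skip
j=1: 23>19, skip
j=2: 11≤19, i=0, swap(0,2) ⇒ 11 23 21 10 20 15 12 17 22 8 7 18 19
j=3: 10≤19, i=1, swap(1,3) ⇒ 11 10 21 23 20 15 12 17 22 8 7 18 19
j=4: 20>19, skip
j=5: 15≤19, i=2, swap(2,5) ⇒ 11 10 15 23 20 21 12 17 22 8 7 18 19
j=6: 12≤19, i=3, swap(3,6) ⇒ 11 10 15 12 20 21 23 17 22 8 7 18 19
j=7: 17≤19, i=4, swap(4,7) ⇒ 11 10 15 12 17 21 23 20 22 8 7 18 19
j=8: 22>19, skip
j=9: 8≤19, i=5, swap(5,9) ⇒ 11 10 15 12 17 8 23 20 22 21 7 18 19
(after j=9) a = 11 10 15 12 17 8 23 20 22 21 7 18 19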